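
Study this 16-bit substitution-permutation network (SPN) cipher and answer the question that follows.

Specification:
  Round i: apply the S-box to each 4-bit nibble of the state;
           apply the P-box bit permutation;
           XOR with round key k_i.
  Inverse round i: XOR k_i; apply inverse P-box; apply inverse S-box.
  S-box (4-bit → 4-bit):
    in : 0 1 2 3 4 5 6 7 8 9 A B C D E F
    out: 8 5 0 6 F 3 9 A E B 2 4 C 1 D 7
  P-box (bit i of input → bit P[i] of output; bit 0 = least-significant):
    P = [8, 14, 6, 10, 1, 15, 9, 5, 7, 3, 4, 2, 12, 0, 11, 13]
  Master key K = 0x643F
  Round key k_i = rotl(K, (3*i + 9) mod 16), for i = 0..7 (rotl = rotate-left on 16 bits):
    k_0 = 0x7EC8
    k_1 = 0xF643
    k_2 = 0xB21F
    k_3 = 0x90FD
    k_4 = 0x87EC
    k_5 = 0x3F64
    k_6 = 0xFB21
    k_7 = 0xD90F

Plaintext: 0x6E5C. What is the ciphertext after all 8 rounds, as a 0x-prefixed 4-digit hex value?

s_0 = plaintext = 0x6E5C
s_1 = Round(s_0, k_0) = 0xCA1E
s_2 = Round(s_1, k_1) = 0xD909
s_3 = Round(s_2, k_2) = 0xE7B3
s_4 = Round(s_3, k_3) = 0xEAB1
s_5 = Round(s_4, k_4) = 0xBCA4
s_6 = Round(s_5, k_5) = 0xF230
s_7 = Round(s_6, k_6) = 0x6520
s_8 = Round(s_7, k_7) = 0xED87

0xED87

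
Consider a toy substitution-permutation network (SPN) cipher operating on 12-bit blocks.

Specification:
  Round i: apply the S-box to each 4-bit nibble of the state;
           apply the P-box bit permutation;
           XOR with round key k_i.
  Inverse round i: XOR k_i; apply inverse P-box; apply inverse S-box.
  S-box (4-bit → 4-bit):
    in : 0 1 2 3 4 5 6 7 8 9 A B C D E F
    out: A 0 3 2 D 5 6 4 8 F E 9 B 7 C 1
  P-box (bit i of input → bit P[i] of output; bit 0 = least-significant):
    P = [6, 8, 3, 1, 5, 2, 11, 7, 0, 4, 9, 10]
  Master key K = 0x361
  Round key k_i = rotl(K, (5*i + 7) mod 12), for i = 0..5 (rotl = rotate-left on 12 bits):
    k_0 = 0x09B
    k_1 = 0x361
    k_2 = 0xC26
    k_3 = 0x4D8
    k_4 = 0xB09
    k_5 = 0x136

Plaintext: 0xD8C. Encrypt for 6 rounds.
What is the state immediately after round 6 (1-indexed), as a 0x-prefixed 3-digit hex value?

0xC28

s_0 = plaintext = 0xD8C
s_1 = Round(s_0, k_0) = 0x348
s_2 = Round(s_1, k_1) = 0xBD3
s_3 = Round(s_2, k_2) = 0x103
s_4 = Round(s_3, k_3) = 0x55C
s_5 = Round(s_4, k_4) = 0x06A
s_6 = Round(s_5, k_5) = 0xC28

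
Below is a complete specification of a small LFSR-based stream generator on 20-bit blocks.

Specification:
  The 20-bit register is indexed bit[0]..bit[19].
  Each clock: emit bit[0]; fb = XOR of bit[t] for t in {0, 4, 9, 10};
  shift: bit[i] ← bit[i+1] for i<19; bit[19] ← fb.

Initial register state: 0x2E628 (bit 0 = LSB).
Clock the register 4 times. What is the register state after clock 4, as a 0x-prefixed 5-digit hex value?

0x02E62

reg_0 = 0x2E628
clock 1: out=0, reg = 0x17314
clock 2: out=0, reg = 0x0B98A
clock 3: out=0, reg = 0x05CC5
clock 4: out=1, reg = 0x02E62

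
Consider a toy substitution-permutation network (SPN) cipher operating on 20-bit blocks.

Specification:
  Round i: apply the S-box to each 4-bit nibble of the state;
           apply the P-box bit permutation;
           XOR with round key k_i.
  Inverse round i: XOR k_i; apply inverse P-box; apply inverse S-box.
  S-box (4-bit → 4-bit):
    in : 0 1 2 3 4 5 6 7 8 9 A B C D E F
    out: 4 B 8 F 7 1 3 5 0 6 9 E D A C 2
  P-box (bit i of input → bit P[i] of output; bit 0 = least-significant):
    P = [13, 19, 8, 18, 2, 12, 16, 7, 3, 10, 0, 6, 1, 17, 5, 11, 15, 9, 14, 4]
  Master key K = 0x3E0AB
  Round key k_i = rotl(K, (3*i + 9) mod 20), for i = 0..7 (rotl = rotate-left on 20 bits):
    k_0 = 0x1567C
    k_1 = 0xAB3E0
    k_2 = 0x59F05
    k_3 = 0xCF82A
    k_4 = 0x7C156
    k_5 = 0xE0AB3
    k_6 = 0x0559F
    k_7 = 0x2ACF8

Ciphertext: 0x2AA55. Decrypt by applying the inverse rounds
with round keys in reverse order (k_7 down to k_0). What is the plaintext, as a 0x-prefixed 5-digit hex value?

s_0 = ciphertext = 0x2AA55
s_1 = InvRound(s_0, k_7) = 0xF04A8
s_2 = InvRound(s_1, k_6) = 0xE404B
s_3 = InvRound(s_2, k_5) = 0xBEA28
s_4 = InvRound(s_3, k_4) = 0xDCA53
s_5 = InvRound(s_4, k_3) = 0xD0C95
s_6 = InvRound(s_5, k_2) = 0x188D9
s_7 = InvRound(s_6, k_1) = 0xDB794
s_8 = InvRound(s_7, k_0) = 0x70A23

0x70A23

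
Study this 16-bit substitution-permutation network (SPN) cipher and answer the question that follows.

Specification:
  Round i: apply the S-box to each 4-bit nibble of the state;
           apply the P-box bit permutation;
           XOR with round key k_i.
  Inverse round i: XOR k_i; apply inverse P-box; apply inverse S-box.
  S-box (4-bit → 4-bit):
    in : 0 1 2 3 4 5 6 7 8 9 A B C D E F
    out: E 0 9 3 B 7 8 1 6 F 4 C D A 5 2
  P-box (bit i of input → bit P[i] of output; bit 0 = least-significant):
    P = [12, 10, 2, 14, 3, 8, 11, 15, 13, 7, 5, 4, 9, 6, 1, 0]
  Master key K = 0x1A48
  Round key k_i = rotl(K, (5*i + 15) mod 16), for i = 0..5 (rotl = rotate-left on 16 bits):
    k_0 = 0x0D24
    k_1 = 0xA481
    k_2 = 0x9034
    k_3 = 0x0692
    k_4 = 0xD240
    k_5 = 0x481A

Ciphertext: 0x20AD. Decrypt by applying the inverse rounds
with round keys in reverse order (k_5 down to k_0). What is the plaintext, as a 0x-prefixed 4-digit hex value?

s_0 = ciphertext = 0x20AD
s_1 = InvRound(s_0, k_5) = 0xB9AB
s_2 = InvRound(s_1, k_4) = 0x9556
s_3 = InvRound(s_2, k_3) = 0x3FDE
s_4 = InvRound(s_3, k_2) = 0x559F
s_5 = InvRound(s_4, k_1) = 0xA24C
s_6 = InvRound(s_5, k_0) = 0x3E9F

0x3E9F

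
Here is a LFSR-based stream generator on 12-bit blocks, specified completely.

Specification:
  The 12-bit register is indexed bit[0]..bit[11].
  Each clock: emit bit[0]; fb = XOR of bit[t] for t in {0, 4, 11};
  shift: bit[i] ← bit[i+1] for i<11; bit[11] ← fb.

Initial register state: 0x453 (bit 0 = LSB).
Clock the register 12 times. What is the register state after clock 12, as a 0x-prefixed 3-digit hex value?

0xDF2

reg_0 = 0x453
clock 1: out=1, reg = 0x229
clock 2: out=1, reg = 0x914
clock 3: out=0, reg = 0x48A
clock 4: out=0, reg = 0x245
clock 5: out=1, reg = 0x922
clock 6: out=0, reg = 0xC91
clock 7: out=1, reg = 0xE48
clock 8: out=0, reg = 0xF24
clock 9: out=0, reg = 0xF92
clock 10: out=0, reg = 0x7C9
clock 11: out=1, reg = 0xBE4
clock 12: out=0, reg = 0xDF2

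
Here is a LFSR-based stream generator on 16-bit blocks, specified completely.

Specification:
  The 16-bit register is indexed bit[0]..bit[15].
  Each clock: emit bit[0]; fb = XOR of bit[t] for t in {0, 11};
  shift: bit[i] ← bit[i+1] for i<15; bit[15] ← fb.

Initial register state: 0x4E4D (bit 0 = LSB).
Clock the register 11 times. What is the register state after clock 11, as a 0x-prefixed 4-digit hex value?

0xD889

reg_0 = 0x4E4D
clock 1: out=1, reg = 0x2726
clock 2: out=0, reg = 0x1393
clock 3: out=1, reg = 0x89C9
clock 4: out=1, reg = 0x44E4
clock 5: out=0, reg = 0x2272
clock 6: out=0, reg = 0x1139
clock 7: out=1, reg = 0x889C
clock 8: out=0, reg = 0xC44E
clock 9: out=0, reg = 0x6227
clock 10: out=1, reg = 0xB113
clock 11: out=1, reg = 0xD889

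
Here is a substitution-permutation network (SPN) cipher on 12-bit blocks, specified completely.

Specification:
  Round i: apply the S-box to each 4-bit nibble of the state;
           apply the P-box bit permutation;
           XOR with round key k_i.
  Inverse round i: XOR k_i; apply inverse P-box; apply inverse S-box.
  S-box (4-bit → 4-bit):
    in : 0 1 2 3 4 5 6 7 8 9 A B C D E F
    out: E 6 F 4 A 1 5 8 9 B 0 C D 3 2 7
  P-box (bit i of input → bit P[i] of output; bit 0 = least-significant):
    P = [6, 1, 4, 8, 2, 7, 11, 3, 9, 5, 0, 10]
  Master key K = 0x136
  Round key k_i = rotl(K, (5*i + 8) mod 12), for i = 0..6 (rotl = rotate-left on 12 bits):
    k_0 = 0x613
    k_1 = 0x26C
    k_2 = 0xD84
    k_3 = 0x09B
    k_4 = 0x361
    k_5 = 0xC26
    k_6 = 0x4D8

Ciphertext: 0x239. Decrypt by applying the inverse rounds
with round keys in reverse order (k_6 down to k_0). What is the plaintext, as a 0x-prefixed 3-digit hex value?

s_0 = ciphertext = 0x239
s_1 = InvRound(s_0, k_6) = 0x2E5
s_2 = InvRound(s_1, k_5) = 0xC1D
s_3 = InvRound(s_2, k_4) = 0x9CC
s_4 = InvRound(s_3, k_3) = 0x362
s_5 = InvRound(s_4, k_2) = 0x9FD
s_6 = InvRound(s_5, k_1) = 0x61B
s_7 = InvRound(s_6, k_0) = 0xA7A

0xA7A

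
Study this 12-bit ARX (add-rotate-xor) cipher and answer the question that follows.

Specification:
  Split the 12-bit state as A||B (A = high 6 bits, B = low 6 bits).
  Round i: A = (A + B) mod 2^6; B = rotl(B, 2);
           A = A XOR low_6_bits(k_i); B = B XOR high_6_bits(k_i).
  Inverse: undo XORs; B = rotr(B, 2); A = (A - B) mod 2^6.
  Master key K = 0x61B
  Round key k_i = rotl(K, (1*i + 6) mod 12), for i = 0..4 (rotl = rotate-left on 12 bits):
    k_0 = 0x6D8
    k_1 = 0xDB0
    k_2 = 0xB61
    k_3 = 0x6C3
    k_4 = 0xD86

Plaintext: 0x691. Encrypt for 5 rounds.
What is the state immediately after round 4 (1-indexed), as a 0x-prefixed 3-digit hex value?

s_0 = plaintext = 0x691
s_1 = Round(s_0, k_0) = 0xCDE
s_2 = Round(s_1, k_1) = 0x84F
s_3 = Round(s_2, k_2) = 0x451
s_4 = Round(s_3, k_3) = 0x85E
s_5 = Round(s_4, k_4) = 0xE4F

0x85E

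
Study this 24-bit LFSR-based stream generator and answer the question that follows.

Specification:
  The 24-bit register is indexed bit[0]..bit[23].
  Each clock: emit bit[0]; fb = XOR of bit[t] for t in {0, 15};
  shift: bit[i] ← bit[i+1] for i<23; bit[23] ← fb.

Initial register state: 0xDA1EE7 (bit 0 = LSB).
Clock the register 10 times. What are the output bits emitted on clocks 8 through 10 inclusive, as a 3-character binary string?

reg_0 = 0xDA1EE7
clock 1: out=1, reg = 0xED0F73
clock 2: out=1, reg = 0xF687B9
clock 3: out=1, reg = 0x7B43DC
clock 4: out=0, reg = 0x3DA1EE
clock 5: out=0, reg = 0x9ED0F7
clock 6: out=1, reg = 0x4F687B
clock 7: out=1, reg = 0xA7B43D
clock 8: out=1, reg = 0x53DA1E
clock 9: out=0, reg = 0xA9ED0F
clock 10: out=1, reg = 0x54F687

101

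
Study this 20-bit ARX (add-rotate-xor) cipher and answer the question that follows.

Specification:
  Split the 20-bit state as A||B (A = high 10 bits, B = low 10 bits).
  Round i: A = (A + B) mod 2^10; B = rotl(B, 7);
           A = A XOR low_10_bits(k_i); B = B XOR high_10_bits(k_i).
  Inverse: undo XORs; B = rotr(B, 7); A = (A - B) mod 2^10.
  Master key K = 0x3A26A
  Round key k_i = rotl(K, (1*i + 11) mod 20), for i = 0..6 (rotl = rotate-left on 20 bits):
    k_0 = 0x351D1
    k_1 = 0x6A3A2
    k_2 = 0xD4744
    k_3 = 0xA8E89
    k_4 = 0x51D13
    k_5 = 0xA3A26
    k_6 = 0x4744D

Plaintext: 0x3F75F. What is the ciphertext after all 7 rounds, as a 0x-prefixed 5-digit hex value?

s_0 = plaintext = 0x3F75F
s_1 = Round(s_0, k_0) = 0x6373F
s_2 = Round(s_1, k_1) = 0xDBA4F
s_3 = Round(s_2, k_2) = 0xBE498
s_4 = Round(s_3, k_3) = 0x462B0
s_5 = Round(s_4, k_4) = 0xB6D11
s_6 = Round(s_5, k_5) = 0x72A2C
s_7 = Round(s_6, k_6) = 0xEEF58

0xEEF58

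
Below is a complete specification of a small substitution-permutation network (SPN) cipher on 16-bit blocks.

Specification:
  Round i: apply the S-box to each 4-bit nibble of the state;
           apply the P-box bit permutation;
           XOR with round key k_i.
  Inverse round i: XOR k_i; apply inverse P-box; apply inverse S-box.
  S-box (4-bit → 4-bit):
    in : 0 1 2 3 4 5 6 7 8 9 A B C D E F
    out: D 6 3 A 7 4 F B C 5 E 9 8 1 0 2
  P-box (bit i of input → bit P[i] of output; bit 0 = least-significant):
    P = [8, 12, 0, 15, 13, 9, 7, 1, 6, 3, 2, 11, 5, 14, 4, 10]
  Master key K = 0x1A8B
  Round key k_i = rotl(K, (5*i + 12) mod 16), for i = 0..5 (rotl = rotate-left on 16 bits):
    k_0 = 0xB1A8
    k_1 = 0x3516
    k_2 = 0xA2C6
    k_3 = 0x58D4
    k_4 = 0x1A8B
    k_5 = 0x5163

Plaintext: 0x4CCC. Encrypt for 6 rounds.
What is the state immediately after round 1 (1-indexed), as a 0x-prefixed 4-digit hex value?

s_0 = plaintext = 0x4CCC
s_1 = Round(s_0, k_0) = 0x799A
s_2 = Round(s_1, k_1) = 0xC1F3
s_3 = Round(s_2, k_2) = 0x34CA
s_4 = Round(s_3, k_3) = 0x8C9B
s_5 = Round(s_4, k_4) = 0xB71B
s_6 = Round(s_5, k_5) = 0xDE8B

0x799A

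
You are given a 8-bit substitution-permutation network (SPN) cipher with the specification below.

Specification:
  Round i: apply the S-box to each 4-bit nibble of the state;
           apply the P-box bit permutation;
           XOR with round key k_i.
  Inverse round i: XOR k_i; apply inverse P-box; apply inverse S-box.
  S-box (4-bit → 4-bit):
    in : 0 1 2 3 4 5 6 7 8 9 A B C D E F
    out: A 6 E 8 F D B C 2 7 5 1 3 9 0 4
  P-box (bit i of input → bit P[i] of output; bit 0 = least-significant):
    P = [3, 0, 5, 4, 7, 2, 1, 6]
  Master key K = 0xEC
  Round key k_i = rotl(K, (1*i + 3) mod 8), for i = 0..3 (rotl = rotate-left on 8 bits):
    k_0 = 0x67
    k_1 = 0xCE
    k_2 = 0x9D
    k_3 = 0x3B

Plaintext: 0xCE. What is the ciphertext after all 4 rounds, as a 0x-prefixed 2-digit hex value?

s_0 = plaintext = 0xCE
s_1 = Round(s_0, k_0) = 0xE3
s_2 = Round(s_1, k_1) = 0xDE
s_3 = Round(s_2, k_2) = 0x5D
s_4 = Round(s_3, k_3) = 0xE1

0xE1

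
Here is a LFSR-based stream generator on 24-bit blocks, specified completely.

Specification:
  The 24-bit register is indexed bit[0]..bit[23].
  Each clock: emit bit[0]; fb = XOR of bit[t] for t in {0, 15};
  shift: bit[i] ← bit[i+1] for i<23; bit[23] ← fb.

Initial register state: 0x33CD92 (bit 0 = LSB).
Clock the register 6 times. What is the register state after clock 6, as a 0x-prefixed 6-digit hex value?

reg_0 = 0x33CD92
clock 1: out=0, reg = 0x99E6C9
clock 2: out=1, reg = 0x4CF364
clock 3: out=0, reg = 0xA679B2
clock 4: out=0, reg = 0x533CD9
clock 5: out=1, reg = 0xA99E6C
clock 6: out=0, reg = 0xD4CF36

0xD4CF36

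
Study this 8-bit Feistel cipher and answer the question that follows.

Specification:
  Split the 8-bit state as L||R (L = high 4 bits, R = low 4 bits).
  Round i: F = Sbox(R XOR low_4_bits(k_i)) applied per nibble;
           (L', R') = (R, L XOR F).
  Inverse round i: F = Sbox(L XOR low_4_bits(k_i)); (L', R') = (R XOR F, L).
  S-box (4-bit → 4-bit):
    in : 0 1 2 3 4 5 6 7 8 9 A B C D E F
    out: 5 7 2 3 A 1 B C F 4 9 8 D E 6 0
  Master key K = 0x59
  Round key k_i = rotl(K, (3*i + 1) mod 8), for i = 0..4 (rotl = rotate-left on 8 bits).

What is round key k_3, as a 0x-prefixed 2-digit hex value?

0x65

K = 0x59
k_0 = rotl(K, (3*0+1) mod 8) = rotl(K, 1) = 0xB2
k_1 = rotl(K, (3*1+1) mod 8) = rotl(K, 4) = 0x95
k_2 = rotl(K, (3*2+1) mod 8) = rotl(K, 7) = 0xAC
k_3 = rotl(K, (3*3+1) mod 8) = rotl(K, 2) = 0x65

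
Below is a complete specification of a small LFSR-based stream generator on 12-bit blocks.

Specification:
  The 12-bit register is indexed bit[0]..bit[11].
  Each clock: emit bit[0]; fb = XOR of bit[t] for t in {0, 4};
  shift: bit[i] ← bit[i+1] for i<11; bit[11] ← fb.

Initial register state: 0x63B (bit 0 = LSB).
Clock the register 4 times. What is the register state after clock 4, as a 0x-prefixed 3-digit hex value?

0x863

reg_0 = 0x63B
clock 1: out=1, reg = 0x31D
clock 2: out=1, reg = 0x18E
clock 3: out=0, reg = 0x0C7
clock 4: out=1, reg = 0x863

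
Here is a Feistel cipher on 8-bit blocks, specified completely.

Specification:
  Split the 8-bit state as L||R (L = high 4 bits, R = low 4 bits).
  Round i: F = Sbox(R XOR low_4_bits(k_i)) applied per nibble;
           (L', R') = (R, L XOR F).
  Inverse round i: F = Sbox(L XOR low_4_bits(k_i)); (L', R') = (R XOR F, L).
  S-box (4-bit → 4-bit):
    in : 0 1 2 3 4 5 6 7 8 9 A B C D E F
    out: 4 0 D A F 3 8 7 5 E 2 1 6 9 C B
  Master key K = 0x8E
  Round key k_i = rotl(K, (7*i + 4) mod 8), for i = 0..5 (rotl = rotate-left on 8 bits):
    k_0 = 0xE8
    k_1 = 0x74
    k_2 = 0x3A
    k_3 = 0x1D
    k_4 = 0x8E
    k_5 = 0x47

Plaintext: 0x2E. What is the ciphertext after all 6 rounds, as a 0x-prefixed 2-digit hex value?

s_0 = plaintext = 0x2E
s_1 = Round(s_0, k_0) = 0xEA
s_2 = Round(s_1, k_1) = 0xA2
s_3 = Round(s_2, k_2) = 0x2F
s_4 = Round(s_3, k_3) = 0xFF
s_5 = Round(s_4, k_4) = 0xFF
s_6 = Round(s_5, k_5) = 0xFA

0xFA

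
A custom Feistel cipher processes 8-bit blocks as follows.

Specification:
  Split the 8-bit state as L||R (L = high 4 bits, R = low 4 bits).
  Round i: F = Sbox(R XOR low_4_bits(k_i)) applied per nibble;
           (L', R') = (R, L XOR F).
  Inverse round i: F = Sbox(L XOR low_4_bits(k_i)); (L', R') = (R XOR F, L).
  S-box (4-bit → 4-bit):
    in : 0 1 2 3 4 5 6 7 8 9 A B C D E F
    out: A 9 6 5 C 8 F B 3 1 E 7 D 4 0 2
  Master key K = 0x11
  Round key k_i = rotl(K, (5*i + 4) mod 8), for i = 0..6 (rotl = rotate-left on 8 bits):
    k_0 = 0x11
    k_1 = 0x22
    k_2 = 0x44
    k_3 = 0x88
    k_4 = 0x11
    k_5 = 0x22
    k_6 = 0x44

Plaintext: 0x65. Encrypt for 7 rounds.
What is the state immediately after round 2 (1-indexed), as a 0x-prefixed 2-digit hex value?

s_0 = plaintext = 0x65
s_1 = Round(s_0, k_0) = 0x5A
s_2 = Round(s_1, k_1) = 0xA6
s_3 = Round(s_2, k_2) = 0x6C
s_4 = Round(s_3, k_3) = 0xCA
s_5 = Round(s_4, k_4) = 0xAB
s_6 = Round(s_5, k_5) = 0xBB
s_7 = Round(s_6, k_6) = 0xB9

0xA6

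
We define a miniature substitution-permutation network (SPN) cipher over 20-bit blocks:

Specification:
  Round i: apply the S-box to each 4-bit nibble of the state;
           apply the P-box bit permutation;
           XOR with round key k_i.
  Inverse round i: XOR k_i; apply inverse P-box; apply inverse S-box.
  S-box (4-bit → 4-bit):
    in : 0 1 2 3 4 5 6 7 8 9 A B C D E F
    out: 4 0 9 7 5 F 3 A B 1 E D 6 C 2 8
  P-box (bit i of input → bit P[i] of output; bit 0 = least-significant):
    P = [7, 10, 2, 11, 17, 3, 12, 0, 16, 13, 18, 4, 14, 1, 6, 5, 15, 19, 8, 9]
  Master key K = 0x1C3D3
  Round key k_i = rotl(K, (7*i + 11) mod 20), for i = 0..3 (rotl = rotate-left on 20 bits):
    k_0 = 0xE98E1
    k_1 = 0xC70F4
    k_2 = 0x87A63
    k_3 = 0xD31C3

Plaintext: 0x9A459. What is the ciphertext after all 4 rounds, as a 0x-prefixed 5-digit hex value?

s_0 = plaintext = 0x9A459
s_1 = Round(s_0, k_0) = 0x9080A
s_2 = Round(s_1, k_1) = 0xDCCA0
s_3 = Round(s_2, k_2) = 0xC492C
s_4 = Round(s_3, k_3) = 0x67486

0x67486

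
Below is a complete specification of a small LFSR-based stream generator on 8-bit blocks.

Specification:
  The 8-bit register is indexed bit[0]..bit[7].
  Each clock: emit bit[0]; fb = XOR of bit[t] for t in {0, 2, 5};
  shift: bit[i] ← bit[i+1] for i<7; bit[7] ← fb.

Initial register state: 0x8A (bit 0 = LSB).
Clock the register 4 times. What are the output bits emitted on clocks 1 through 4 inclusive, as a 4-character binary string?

reg_0 = 0x8A
clock 1: out=0, reg = 0x45
clock 2: out=1, reg = 0x22
clock 3: out=0, reg = 0x91
clock 4: out=1, reg = 0xC8

0101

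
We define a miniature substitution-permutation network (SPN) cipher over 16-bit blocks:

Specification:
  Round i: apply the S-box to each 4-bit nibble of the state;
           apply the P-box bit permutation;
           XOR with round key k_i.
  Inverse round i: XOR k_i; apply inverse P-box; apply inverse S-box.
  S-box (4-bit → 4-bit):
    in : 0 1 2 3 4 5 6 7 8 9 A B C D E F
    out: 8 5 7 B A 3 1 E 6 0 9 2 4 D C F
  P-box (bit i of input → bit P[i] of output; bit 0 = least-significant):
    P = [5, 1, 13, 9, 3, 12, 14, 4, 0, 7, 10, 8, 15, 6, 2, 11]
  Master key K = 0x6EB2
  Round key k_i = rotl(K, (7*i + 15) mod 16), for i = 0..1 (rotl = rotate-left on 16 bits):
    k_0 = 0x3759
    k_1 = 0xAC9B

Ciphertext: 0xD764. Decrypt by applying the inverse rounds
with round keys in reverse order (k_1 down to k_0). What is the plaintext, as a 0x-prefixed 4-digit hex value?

s_0 = ciphertext = 0xD764
s_1 = InvRound(s_0, k_1) = 0x73FF
s_2 = InvRound(s_1, k_0) = 0xC8C5

0xC8C5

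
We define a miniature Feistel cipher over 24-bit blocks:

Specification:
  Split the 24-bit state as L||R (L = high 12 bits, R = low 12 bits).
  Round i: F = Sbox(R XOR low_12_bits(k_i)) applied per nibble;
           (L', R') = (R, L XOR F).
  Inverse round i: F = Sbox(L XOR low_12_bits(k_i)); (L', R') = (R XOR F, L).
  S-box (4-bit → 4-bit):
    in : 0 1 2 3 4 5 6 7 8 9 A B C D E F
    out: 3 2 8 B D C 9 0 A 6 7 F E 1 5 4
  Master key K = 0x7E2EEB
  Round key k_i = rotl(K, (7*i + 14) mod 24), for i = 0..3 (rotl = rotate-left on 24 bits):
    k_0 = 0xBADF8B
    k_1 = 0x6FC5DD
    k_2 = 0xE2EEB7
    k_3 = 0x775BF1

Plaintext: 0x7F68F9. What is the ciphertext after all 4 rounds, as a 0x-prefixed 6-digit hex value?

0x212629

s_0 = plaintext = 0x7F68F9
s_1 = Round(s_0, k_0) = 0x8F97FE
s_2 = Round(s_1, k_1) = 0x7FE072
s_3 = Round(s_2, k_2) = 0x072212
s_4 = Round(s_3, k_3) = 0x212629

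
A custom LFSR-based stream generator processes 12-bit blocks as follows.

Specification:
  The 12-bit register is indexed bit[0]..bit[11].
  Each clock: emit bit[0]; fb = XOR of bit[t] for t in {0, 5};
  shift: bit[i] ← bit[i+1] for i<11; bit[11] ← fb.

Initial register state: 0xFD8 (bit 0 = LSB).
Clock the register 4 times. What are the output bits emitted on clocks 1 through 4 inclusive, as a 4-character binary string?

0001

reg_0 = 0xFD8
clock 1: out=0, reg = 0x7EC
clock 2: out=0, reg = 0xBF6
clock 3: out=0, reg = 0xDFB
clock 4: out=1, reg = 0x6FD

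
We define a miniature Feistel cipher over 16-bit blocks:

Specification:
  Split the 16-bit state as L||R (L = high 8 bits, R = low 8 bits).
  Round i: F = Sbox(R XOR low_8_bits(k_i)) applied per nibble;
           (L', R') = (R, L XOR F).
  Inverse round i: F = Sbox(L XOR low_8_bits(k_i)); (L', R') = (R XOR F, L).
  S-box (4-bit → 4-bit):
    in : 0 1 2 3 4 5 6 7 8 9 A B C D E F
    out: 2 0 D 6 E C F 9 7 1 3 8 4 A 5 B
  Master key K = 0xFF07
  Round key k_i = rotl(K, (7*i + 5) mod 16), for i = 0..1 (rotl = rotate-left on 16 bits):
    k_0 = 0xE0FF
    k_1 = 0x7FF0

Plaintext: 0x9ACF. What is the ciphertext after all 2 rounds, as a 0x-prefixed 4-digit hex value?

0xF8E8

s_0 = plaintext = 0x9ACF
s_1 = Round(s_0, k_0) = 0xCFF8
s_2 = Round(s_1, k_1) = 0xF8E8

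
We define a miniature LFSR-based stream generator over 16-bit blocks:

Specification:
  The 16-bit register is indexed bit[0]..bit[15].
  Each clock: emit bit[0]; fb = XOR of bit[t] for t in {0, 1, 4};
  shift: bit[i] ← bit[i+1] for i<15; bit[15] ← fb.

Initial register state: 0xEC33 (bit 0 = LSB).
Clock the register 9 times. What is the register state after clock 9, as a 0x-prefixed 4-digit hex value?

0x74F6

reg_0 = 0xEC33
clock 1: out=1, reg = 0xF619
clock 2: out=1, reg = 0x7B0C
clock 3: out=0, reg = 0x3D86
clock 4: out=0, reg = 0x9EC3
clock 5: out=1, reg = 0x4F61
clock 6: out=1, reg = 0xA7B0
clock 7: out=0, reg = 0xD3D8
clock 8: out=0, reg = 0xE9EC
clock 9: out=0, reg = 0x74F6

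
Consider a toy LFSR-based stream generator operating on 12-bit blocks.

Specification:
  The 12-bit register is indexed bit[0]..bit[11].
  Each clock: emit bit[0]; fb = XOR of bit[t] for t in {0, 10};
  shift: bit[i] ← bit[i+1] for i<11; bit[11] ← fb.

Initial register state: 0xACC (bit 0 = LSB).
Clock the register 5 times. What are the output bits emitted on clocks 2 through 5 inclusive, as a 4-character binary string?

reg_0 = 0xACC
clock 1: out=0, reg = 0x566
clock 2: out=0, reg = 0xAB3
clock 3: out=1, reg = 0xD59
clock 4: out=1, reg = 0x6AC
clock 5: out=0, reg = 0xB56

0110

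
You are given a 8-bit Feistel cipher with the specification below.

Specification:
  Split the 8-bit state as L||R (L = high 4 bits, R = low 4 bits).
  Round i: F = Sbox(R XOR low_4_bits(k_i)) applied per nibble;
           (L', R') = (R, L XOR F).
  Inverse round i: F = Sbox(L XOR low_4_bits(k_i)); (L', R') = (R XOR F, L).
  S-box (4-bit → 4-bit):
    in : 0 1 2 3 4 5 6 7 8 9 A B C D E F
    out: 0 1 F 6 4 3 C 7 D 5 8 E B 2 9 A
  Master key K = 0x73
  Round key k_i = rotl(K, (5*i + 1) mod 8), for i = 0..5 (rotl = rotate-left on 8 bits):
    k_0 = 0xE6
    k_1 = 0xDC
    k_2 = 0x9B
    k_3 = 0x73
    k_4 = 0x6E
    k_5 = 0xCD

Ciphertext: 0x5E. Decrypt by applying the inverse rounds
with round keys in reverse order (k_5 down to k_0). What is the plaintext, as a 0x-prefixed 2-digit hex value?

s_0 = ciphertext = 0x5E
s_1 = InvRound(s_0, k_5) = 0x35
s_2 = InvRound(s_1, k_4) = 0x73
s_3 = InvRound(s_2, k_3) = 0x77
s_4 = InvRound(s_3, k_2) = 0xC7
s_5 = InvRound(s_4, k_1) = 0x7C
s_6 = InvRound(s_5, k_0) = 0xD7

0xD7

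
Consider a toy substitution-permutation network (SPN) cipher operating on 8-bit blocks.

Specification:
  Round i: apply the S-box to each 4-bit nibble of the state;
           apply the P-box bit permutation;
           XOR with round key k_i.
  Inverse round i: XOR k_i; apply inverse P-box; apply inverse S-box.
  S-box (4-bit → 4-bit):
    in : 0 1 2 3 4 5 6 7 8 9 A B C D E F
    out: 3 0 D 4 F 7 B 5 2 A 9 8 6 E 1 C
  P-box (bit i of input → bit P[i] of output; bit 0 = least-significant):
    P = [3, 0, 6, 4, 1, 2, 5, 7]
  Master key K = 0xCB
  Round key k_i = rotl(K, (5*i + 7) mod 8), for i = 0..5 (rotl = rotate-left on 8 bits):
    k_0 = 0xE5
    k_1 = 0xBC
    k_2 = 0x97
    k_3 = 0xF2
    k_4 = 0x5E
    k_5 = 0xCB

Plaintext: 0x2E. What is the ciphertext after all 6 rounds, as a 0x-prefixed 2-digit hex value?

0x6A

s_0 = plaintext = 0x2E
s_1 = Round(s_0, k_0) = 0x4F
s_2 = Round(s_1, k_1) = 0x4A
s_3 = Round(s_2, k_2) = 0x29
s_4 = Round(s_3, k_3) = 0x41
s_5 = Round(s_4, k_4) = 0xF8
s_6 = Round(s_5, k_5) = 0x6A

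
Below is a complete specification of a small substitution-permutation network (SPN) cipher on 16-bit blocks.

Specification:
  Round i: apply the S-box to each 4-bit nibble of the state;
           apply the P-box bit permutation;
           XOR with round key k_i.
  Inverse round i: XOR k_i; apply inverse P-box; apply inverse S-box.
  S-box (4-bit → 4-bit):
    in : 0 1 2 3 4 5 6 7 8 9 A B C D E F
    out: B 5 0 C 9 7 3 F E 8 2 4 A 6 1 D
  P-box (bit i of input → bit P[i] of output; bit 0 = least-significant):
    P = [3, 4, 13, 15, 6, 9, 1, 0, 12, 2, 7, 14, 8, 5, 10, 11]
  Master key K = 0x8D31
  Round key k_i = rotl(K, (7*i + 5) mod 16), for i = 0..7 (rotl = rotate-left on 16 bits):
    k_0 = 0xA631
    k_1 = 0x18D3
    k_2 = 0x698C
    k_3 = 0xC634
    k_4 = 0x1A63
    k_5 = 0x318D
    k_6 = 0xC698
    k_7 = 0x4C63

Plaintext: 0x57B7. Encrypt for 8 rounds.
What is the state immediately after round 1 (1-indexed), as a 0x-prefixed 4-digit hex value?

0x538F

s_0 = plaintext = 0x57B7
s_1 = Round(s_0, k_0) = 0x538F
s_2 = Round(s_1, k_1) = 0xFF78
s_3 = Round(s_2, k_2) = 0x965F
s_4 = Round(s_3, k_3) = 0x7C7A
s_5 = Round(s_4, k_4) = 0x5514
s_6 = Round(s_5, k_5) = 0xA463
s_7 = Round(s_6, k_6) = 0x34F8
s_8 = Round(s_7, k_7) = 0xB030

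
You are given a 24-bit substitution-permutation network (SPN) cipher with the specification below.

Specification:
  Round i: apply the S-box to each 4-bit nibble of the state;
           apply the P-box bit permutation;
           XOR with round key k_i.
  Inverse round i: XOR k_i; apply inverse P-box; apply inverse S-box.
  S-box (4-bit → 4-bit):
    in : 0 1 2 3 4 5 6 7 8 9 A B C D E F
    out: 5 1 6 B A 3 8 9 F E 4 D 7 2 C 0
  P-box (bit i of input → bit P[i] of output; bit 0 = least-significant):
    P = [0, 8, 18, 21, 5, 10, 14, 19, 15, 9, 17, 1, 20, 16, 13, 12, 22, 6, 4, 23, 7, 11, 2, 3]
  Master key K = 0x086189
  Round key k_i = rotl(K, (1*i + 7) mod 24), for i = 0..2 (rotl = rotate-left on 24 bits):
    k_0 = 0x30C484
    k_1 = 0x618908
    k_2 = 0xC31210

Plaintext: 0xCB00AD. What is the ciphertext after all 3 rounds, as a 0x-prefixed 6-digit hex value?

0x49B37B

s_0 = plaintext = 0xCB00AD
s_1 = Round(s_0, k_0) = 0xE22D10
s_2 = Round(s_1, k_1) = 0x64AB75
s_3 = Round(s_2, k_2) = 0x49B37B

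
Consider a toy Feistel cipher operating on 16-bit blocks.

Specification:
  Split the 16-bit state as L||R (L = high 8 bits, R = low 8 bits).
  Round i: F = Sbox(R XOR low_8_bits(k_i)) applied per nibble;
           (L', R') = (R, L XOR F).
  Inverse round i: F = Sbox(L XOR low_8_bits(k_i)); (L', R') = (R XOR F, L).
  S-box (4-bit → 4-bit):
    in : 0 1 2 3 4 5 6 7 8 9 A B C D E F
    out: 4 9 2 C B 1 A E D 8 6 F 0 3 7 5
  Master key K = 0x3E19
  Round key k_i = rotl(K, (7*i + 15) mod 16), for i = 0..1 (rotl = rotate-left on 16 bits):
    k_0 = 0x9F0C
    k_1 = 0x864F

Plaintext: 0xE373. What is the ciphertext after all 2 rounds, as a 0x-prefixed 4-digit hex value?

0x06CB

s_0 = plaintext = 0xE373
s_1 = Round(s_0, k_0) = 0x7306
s_2 = Round(s_1, k_1) = 0x06CB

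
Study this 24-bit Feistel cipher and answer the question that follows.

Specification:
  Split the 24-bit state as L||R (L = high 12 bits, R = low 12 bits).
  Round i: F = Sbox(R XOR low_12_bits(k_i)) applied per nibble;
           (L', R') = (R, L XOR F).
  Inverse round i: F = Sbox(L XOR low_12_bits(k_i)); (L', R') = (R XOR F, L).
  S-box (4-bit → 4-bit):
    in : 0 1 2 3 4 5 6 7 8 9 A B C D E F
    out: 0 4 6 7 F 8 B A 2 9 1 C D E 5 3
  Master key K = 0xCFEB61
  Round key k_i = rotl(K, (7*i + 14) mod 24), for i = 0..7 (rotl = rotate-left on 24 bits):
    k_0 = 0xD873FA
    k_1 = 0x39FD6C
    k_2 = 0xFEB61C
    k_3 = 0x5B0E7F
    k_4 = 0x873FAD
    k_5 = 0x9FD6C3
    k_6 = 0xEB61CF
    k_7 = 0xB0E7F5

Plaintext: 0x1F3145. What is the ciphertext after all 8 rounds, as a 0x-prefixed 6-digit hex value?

s_0 = plaintext = 0x1F3145
s_1 = Round(s_0, k_0) = 0x145730
s_2 = Round(s_1, k_1) = 0x7300C8
s_3 = Round(s_2, k_2) = 0x0C8CDF
s_4 = Round(s_3, k_3) = 0xCDF6D8
s_5 = Round(s_4, k_4) = 0x6D8577
s_6 = Round(s_5, k_5) = 0x577117
s_7 = Round(s_6, k_6) = 0x117595
s_8 = Round(s_7, k_7) = 0x5957A7

0x5957A7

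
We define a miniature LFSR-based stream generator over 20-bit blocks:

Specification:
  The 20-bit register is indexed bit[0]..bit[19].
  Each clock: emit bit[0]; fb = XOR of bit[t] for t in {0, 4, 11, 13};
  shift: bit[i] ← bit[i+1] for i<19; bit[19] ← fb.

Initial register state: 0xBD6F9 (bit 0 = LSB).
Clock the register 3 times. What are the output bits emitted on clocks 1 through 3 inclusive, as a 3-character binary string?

reg_0 = 0xBD6F9
clock 1: out=1, reg = 0x5EB7C
clock 2: out=0, reg = 0xAF5BE
clock 3: out=0, reg = 0x57ADF

100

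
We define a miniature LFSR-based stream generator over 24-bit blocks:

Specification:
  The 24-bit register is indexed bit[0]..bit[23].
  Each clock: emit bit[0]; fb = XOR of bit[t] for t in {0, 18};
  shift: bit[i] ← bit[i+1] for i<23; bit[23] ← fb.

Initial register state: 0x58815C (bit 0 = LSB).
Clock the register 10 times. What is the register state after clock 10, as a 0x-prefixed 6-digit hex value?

0xF29620

reg_0 = 0x58815C
clock 1: out=0, reg = 0x2C40AE
clock 2: out=0, reg = 0x962057
clock 3: out=1, reg = 0x4B102B
clock 4: out=1, reg = 0xA58815
clock 5: out=1, reg = 0x52C40A
clock 6: out=0, reg = 0x296205
clock 7: out=1, reg = 0x94B102
clock 8: out=0, reg = 0xCA5881
clock 9: out=1, reg = 0xE52C40
clock 10: out=0, reg = 0xF29620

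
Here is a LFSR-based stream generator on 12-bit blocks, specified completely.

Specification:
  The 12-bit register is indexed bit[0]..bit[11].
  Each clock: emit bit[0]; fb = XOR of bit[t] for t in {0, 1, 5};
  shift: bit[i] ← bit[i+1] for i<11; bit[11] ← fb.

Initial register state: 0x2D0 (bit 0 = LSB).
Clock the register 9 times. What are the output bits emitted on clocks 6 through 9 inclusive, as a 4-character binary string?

reg_0 = 0x2D0
clock 1: out=0, reg = 0x168
clock 2: out=0, reg = 0x8B4
clock 3: out=0, reg = 0xC5A
clock 4: out=0, reg = 0xE2D
clock 5: out=1, reg = 0x716
clock 6: out=0, reg = 0xB8B
clock 7: out=1, reg = 0x5C5
clock 8: out=1, reg = 0xAE2
clock 9: out=0, reg = 0x571

0110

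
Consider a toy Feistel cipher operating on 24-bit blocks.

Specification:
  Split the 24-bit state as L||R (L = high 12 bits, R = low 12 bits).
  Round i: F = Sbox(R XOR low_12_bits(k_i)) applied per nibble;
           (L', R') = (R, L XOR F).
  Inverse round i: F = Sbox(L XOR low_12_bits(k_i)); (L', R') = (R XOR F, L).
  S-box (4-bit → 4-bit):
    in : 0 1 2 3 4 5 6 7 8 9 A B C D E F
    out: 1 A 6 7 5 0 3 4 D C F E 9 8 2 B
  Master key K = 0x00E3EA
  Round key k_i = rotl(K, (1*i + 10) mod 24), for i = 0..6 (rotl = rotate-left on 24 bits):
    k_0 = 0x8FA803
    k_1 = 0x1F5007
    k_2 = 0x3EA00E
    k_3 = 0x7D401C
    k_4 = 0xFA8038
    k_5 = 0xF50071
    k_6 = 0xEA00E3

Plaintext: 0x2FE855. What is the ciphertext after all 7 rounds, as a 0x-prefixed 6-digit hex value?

s_0 = plaintext = 0x2FE855
s_1 = Round(s_0, k_0) = 0x8553FD
s_2 = Round(s_1, k_1) = 0x3FDFEA
s_3 = Round(s_2, k_2) = 0xFEA8D8
s_4 = Round(s_3, k_3) = 0x8D827F
s_5 = Round(s_4, k_4) = 0x27FE8C
s_6 = Round(s_5, k_5) = 0xE8C0C7
s_7 = Round(s_6, k_6) = 0x0C7FE9

0x0C7FE9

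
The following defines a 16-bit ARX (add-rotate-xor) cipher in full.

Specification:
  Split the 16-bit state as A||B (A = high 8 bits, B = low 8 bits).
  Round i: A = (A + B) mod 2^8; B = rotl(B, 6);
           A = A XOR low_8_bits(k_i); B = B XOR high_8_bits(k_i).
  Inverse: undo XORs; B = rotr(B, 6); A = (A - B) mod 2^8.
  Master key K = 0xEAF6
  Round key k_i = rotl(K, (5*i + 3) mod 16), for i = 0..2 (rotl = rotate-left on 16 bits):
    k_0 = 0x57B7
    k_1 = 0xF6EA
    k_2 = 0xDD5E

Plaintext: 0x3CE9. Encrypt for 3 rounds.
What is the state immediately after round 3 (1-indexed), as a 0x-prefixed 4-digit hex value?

0x4CB2

s_0 = plaintext = 0x3CE9
s_1 = Round(s_0, k_0) = 0x922D
s_2 = Round(s_1, k_1) = 0x55BD
s_3 = Round(s_2, k_2) = 0x4CB2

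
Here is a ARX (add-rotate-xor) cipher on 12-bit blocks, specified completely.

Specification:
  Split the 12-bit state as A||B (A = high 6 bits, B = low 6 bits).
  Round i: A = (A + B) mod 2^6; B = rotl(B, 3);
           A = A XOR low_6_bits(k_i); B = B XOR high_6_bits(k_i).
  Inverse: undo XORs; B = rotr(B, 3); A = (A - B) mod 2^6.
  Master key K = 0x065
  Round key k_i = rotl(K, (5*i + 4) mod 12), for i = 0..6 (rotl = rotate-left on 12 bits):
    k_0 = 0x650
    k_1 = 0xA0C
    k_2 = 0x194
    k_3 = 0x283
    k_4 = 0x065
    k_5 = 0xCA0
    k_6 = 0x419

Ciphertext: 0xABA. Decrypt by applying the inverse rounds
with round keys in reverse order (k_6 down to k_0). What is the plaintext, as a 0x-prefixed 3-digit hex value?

s_0 = ciphertext = 0xABA
s_1 = InvRound(s_0, k_6) = 0x795
s_2 = InvRound(s_1, k_5) = 0x0BC
s_3 = InvRound(s_2, k_4) = 0xE2F
s_4 = InvRound(s_3, k_3) = 0x3EC
s_5 = InvRound(s_4, k_2) = 0x195
s_6 = InvRound(s_5, k_1) = 0x6EF
s_7 = InvRound(s_6, k_0) = 0x576

0x576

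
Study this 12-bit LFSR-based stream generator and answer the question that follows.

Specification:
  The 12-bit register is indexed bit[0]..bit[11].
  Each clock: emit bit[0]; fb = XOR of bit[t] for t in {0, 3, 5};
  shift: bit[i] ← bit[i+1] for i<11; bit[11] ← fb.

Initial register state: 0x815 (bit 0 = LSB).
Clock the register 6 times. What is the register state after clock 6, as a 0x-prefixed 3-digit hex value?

reg_0 = 0x815
clock 1: out=1, reg = 0xC0A
clock 2: out=0, reg = 0xE05
clock 3: out=1, reg = 0xF02
clock 4: out=0, reg = 0x781
clock 5: out=1, reg = 0xBC0
clock 6: out=0, reg = 0x5E0

0x5E0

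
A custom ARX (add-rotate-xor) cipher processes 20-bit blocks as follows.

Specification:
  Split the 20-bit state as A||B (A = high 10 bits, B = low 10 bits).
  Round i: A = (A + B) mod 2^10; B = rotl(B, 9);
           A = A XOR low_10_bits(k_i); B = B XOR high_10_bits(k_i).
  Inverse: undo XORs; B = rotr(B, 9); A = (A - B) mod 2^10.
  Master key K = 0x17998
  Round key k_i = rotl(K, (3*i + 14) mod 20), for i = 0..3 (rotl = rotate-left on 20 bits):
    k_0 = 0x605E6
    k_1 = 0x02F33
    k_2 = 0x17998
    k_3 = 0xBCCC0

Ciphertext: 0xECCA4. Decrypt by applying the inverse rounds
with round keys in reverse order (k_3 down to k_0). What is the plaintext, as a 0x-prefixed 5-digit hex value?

s_0 = ciphertext = 0xECCA4
s_1 = InvRound(s_0, k_3) = 0xB10AF
s_2 = InvRound(s_1, k_2) = 0x5E9E2
s_3 = InvRound(s_2, k_1) = 0x9DFD2
s_4 = InvRound(s_3, k_0) = 0xBA8A7

0xBA8A7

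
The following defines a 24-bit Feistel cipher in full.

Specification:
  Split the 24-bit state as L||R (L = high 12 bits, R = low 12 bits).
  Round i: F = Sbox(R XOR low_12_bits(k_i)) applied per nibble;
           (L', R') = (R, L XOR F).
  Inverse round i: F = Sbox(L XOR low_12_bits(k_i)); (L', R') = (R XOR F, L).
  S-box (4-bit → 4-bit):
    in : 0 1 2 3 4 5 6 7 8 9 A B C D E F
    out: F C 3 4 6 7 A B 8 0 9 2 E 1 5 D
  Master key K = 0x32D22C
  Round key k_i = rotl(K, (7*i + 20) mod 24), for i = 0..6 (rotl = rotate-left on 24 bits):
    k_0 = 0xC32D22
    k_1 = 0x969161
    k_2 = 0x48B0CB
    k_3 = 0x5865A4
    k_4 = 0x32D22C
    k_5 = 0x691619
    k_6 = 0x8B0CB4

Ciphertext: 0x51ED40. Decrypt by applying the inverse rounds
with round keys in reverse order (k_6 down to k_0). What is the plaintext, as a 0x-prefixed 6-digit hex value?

0x5919C2

s_0 = ciphertext = 0x51ED40
s_1 = InvRound(s_0, k_6) = 0xDD951E
s_2 = InvRound(s_1, k_5) = 0x7F1DD9
s_3 = InvRound(s_2, k_4) = 0xAC87F1
s_4 = InvRound(s_3, k_3) = 0xA5FAC8
s_5 = InvRound(s_4, k_2) = 0x3CEA5F
s_6 = InvRound(s_5, k_1) = 0x9C23CE
s_7 = InvRound(s_6, k_0) = 0x5919C2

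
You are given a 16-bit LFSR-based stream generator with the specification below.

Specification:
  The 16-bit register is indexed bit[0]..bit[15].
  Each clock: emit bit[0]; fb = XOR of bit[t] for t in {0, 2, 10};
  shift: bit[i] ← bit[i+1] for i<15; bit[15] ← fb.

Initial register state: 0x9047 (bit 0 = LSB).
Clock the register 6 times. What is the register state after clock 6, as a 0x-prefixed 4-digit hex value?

0xCA41

reg_0 = 0x9047
clock 1: out=1, reg = 0x4823
clock 2: out=1, reg = 0xA411
clock 3: out=1, reg = 0x5208
clock 4: out=0, reg = 0x2904
clock 5: out=0, reg = 0x9482
clock 6: out=0, reg = 0xCA41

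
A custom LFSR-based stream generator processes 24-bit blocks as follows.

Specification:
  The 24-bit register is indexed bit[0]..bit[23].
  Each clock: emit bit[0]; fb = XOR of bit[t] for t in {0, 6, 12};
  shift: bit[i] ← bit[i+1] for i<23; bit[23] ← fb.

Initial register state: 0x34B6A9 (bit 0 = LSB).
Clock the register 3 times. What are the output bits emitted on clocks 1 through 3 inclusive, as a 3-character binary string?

100

reg_0 = 0x34B6A9
clock 1: out=1, reg = 0x1A5B54
clock 2: out=0, reg = 0x0D2DAA
clock 3: out=0, reg = 0x0696D5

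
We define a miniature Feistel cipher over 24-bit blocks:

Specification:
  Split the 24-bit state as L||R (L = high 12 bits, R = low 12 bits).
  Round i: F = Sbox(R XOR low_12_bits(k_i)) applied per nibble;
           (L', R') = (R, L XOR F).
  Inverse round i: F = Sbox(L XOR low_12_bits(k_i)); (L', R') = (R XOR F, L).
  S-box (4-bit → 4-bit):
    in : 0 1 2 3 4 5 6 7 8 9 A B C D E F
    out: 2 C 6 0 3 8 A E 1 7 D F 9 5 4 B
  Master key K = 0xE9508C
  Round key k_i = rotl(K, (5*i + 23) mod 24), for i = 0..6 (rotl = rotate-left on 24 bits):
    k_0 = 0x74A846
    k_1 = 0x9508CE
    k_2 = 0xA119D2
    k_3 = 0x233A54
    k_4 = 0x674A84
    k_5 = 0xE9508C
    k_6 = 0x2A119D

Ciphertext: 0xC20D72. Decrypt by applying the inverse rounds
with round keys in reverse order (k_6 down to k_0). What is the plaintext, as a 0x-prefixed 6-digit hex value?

0x34AB3E

s_0 = ciphertext = 0xC20D72
s_1 = InvRound(s_0, k_6) = 0x887C20
s_2 = InvRound(s_1, k_5) = 0xD0F887
s_3 = InvRound(s_2, k_4) = 0x698D0F
s_4 = InvRound(s_3, k_3) = 0x496698
s_5 = InvRound(s_4, k_2) = 0x3AB496
s_6 = InvRound(s_5, k_1) = 0xB3E3AB
s_7 = InvRound(s_6, k_0) = 0x34AB3E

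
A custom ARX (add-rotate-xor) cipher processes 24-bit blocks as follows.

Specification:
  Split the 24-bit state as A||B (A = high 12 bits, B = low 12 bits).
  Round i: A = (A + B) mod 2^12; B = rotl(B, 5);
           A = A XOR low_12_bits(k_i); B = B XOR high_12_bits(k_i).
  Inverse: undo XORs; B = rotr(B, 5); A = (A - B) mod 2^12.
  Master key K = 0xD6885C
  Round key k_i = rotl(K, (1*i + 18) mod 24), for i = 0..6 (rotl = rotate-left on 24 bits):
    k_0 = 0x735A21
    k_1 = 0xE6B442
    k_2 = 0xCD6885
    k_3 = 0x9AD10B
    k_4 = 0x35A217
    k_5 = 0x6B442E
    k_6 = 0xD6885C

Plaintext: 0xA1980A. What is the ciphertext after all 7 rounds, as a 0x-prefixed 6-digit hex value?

s_0 = plaintext = 0xA1980A
s_1 = Round(s_0, k_0) = 0x802665
s_2 = Round(s_1, k_1) = 0xA252C7
s_3 = Round(s_2, k_2) = 0x469433
s_4 = Round(s_3, k_3) = 0x997FC5
s_5 = Round(s_4, k_4) = 0xB4BBE5
s_6 = Round(s_5, k_5) = 0x31EA03
s_7 = Round(s_6, k_6) = 0x57DD1C

0x57DD1C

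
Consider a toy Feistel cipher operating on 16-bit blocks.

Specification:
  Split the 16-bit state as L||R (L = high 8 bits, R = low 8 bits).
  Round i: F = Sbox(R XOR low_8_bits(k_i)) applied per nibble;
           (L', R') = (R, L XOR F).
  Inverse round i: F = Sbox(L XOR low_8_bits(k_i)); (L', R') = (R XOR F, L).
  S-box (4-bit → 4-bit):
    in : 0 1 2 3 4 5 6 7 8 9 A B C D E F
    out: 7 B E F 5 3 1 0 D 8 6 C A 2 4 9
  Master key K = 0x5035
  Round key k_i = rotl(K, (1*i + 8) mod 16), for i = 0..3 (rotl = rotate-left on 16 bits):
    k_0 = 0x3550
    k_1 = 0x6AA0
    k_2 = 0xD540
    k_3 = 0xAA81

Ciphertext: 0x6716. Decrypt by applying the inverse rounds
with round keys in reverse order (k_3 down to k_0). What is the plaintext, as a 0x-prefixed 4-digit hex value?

0xA757

s_0 = ciphertext = 0x6716
s_1 = InvRound(s_0, k_3) = 0x5767
s_2 = InvRound(s_1, k_2) = 0xD757
s_3 = InvRound(s_2, k_1) = 0x57D7
s_4 = InvRound(s_3, k_0) = 0xA757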